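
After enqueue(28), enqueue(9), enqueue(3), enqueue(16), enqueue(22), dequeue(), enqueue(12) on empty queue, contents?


enqueue(28) -> [28]
enqueue(9) -> [28, 9]
enqueue(3) -> [28, 9, 3]
enqueue(16) -> [28, 9, 3, 16]
enqueue(22) -> [28, 9, 3, 16, 22]
dequeue() returns 28 -> [9, 3, 16, 22]
enqueue(12) -> [9, 3, 16, 22, 12]
Final queue (front to back): [9, 3, 16, 22, 12]


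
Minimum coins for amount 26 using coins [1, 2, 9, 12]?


dp[0]=0; dp[i]=1+min(dp[i-c] for c in coins)
...dp[21]=2, dp[22]=3, dp[23]=3, dp[24]=2, dp[25]=3, dp[26]=3
Minimum coins for 26 = 3


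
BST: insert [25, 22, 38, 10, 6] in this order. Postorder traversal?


Root = 25; build tree by BST insertion.
Postorder traversal: [6, 10, 22, 38, 25]


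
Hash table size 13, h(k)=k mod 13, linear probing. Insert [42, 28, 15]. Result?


Insertions: 42->slot 3; 28->slot 2; 15->slot 4
Table: [None, None, 28, 42, 15, None, None, None, None, None, None, None, None]


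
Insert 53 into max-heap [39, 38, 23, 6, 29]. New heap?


Append 53: [39, 38, 23, 6, 29, 53]
Bubble up: swap idx 5(53) with idx 2(23); swap idx 2(53) with idx 0(39)
Result: [53, 38, 39, 6, 29, 23]


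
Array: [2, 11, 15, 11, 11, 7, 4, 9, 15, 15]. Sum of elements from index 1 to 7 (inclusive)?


Prefix sums: [0, 2, 13, 28, 39, 50, 57, 61, 70, 85, 100]
Sum[1..7] = prefix[8] - prefix[1] = 70 - 2 = 68


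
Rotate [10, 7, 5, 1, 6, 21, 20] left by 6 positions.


Left rotate by 6: [20, 10, 7, 5, 1, 6, 21]


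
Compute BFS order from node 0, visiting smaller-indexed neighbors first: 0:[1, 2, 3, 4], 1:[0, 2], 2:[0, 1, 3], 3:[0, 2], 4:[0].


BFS queue: start with [0]
Visit order: [0, 1, 2, 3, 4]


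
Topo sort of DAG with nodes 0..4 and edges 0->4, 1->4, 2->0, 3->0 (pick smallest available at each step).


Kahn's algorithm, process smallest node first
Order: [1, 2, 3, 0, 4]


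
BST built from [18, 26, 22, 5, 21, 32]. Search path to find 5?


BST root = 18
Search for 5: compare at each node
Path: [18, 5]


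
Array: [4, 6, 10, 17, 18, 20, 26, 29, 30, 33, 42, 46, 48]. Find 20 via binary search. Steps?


Search for 20:
[0,12] mid=6 arr[6]=26
[0,5] mid=2 arr[2]=10
[3,5] mid=4 arr[4]=18
[5,5] mid=5 arr[5]=20
Total: 4 comparisons


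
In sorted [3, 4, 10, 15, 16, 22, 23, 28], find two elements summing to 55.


Two pointers: lo=0, hi=7
No pair sums to 55


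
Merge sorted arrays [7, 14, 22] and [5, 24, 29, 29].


Compare heads, take smaller each step.
Merged: [5, 7, 14, 22, 24, 29, 29]


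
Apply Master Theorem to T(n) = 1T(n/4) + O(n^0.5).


a=1, b=4, c=0.5. log_4(1)=0 < c=0.5. Case 3: O(n^c) = O(sqrt(n))
Complexity: O(sqrt(n))


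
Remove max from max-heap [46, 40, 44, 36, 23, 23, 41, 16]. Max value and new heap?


Max = 46
Replace root with last, heapify down
Resulting heap: [44, 40, 41, 36, 23, 23, 16]


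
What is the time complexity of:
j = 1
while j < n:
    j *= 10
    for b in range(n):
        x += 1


Per nesting level: O(log n) * O(n) = O(n log n)
Complexity: O(n log n)


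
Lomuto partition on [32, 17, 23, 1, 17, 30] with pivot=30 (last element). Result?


Elements <= 30 go left of pivot.
Result: [17, 23, 1, 17, 30, 32], pivot at index 4


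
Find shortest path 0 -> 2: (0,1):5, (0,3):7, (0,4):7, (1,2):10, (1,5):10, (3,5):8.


Dijkstra from 0:
Distances: {0: 0, 1: 5, 2: 15, 3: 7, 4: 7, 5: 15}
Shortest distance to 2 = 15, path = [0, 1, 2]


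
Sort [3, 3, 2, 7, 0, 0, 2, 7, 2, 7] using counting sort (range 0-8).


Count array: [2, 0, 3, 2, 0, 0, 0, 3, 0]
Reconstruct: [0, 0, 2, 2, 2, 3, 3, 7, 7, 7]


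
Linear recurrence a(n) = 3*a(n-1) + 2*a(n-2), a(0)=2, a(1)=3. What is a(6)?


Build bottom-up:
...a(4)=161, a(5)=573, a(6)=3*573+2*161=2041


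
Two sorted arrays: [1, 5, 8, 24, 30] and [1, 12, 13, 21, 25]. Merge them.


Compare heads, take smaller each step.
Merged: [1, 1, 5, 8, 12, 13, 21, 24, 25, 30]


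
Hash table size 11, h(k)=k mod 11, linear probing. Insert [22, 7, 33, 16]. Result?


Insertions: 22->slot 0; 7->slot 7; 33->slot 1; 16->slot 5
Table: [22, 33, None, None, None, 16, None, 7, None, None, None]


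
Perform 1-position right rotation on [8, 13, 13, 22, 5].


Right rotate by 1: [5, 8, 13, 13, 22]


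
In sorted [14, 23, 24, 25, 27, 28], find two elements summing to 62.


Two pointers: lo=0, hi=5
No pair sums to 62


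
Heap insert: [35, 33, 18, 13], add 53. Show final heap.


Append 53: [35, 33, 18, 13, 53]
Bubble up: swap idx 4(53) with idx 1(33); swap idx 1(53) with idx 0(35)
Result: [53, 35, 18, 13, 33]


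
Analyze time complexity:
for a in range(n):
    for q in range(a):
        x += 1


Per nesting level: O(n) * O(n) [triangular over a] = O(n^2)
Complexity: O(n^2)


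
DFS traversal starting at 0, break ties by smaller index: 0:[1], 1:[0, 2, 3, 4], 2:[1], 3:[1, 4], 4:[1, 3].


DFS stack-based: start with [0]
Visit order: [0, 1, 2, 3, 4]


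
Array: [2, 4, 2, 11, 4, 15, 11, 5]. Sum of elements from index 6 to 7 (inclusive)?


Prefix sums: [0, 2, 6, 8, 19, 23, 38, 49, 54]
Sum[6..7] = prefix[8] - prefix[6] = 54 - 38 = 16


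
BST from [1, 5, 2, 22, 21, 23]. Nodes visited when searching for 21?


BST root = 1
Search for 21: compare at each node
Path: [1, 5, 22, 21]


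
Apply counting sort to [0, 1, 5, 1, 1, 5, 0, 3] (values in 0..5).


Count array: [2, 3, 0, 1, 0, 2]
Reconstruct: [0, 0, 1, 1, 1, 3, 5, 5]


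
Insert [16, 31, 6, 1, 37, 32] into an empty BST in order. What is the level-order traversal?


Root = 16; build tree by BST insertion.
Level-Order traversal: [16, 6, 31, 1, 37, 32]


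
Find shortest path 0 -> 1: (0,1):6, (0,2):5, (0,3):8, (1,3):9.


Dijkstra from 0:
Distances: {0: 0, 1: 6, 2: 5, 3: 8}
Shortest distance to 1 = 6, path = [0, 1]


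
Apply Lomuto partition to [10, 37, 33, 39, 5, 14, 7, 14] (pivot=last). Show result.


Elements <= 14 go left of pivot.
Result: [10, 5, 14, 7, 14, 33, 39, 37], pivot at index 4


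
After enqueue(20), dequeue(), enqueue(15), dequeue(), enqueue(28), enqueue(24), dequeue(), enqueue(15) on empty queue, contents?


enqueue(20) -> [20]
dequeue() returns 20 -> []
enqueue(15) -> [15]
dequeue() returns 15 -> []
enqueue(28) -> [28]
enqueue(24) -> [28, 24]
dequeue() returns 28 -> [24]
enqueue(15) -> [24, 15]
Final queue (front to back): [24, 15]


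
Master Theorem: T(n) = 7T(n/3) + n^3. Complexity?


a=7, b=3, c=3. log_3(7)=1.771 < c=3. Case 3: O(n^c) = O(n^3)
Complexity: O(n^3)


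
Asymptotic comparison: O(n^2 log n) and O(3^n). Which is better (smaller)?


n^2 log n grows slower than exponential (base 3)
O(n^2 log n) is asymptotically smaller; O(3^n) grows faster


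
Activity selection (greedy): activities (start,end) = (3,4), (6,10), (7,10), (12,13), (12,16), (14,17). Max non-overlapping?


Greedy: pick earliest-ending, then skip overlaps.
Selected (4 activities): [(3, 4), (6, 10), (12, 13), (14, 17)]


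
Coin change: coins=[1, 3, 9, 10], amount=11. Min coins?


dp[0]=0; dp[i]=1+min(dp[i-c] for c in coins)
...dp[6]=2, dp[7]=3, dp[8]=4, dp[9]=1, dp[10]=1, dp[11]=2
Minimum coins for 11 = 2


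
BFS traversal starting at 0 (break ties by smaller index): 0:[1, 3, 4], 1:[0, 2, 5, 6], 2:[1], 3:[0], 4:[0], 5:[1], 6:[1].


BFS queue: start with [0]
Visit order: [0, 1, 3, 4, 2, 5, 6]


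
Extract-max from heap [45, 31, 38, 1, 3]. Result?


Max = 45
Replace root with last, heapify down
Resulting heap: [38, 31, 3, 1]


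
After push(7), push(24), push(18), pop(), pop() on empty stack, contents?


push(7) -> [7]
push(24) -> [7, 24]
push(18) -> [7, 24, 18]
pop() returns 18 -> [7, 24]
pop() returns 24 -> [7]
Final stack (bottom to top): [7]


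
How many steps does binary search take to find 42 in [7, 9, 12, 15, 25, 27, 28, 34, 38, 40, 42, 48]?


Search for 42:
[0,11] mid=5 arr[5]=27
[6,11] mid=8 arr[8]=38
[9,11] mid=10 arr[10]=42
Total: 3 comparisons


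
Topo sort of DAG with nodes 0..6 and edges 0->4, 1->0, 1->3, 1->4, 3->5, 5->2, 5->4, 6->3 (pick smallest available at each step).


Kahn's algorithm, process smallest node first
Order: [1, 0, 6, 3, 5, 2, 4]


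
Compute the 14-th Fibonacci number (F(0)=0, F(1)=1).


F(n)=F(n-1)+F(n-2)
...F(12)=144, F(13)=233, F(14)=377


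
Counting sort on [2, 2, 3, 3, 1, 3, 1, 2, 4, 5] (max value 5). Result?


Count array: [0, 2, 3, 3, 1, 1]
Reconstruct: [1, 1, 2, 2, 2, 3, 3, 3, 4, 5]


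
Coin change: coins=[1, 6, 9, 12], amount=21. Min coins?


dp[0]=0; dp[i]=1+min(dp[i-c] for c in coins)
...dp[16]=3, dp[17]=4, dp[18]=2, dp[19]=3, dp[20]=4, dp[21]=2
Minimum coins for 21 = 2


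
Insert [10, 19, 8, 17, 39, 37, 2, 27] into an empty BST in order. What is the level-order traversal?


Root = 10; build tree by BST insertion.
Level-Order traversal: [10, 8, 19, 2, 17, 39, 37, 27]


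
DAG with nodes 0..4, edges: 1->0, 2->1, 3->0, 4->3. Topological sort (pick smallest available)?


Kahn's algorithm, process smallest node first
Order: [2, 1, 4, 3, 0]


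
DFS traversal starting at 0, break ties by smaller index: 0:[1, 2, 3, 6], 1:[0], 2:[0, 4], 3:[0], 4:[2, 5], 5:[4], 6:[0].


DFS stack-based: start with [0]
Visit order: [0, 1, 2, 4, 5, 3, 6]


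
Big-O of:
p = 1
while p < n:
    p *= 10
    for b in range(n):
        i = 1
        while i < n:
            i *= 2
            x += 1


Per nesting level: O(log n) * O(n) * O(log n) = O(n (log n)^2)
Complexity: O(n (log n)^2)


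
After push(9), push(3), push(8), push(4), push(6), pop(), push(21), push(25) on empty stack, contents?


push(9) -> [9]
push(3) -> [9, 3]
push(8) -> [9, 3, 8]
push(4) -> [9, 3, 8, 4]
push(6) -> [9, 3, 8, 4, 6]
pop() returns 6 -> [9, 3, 8, 4]
push(21) -> [9, 3, 8, 4, 21]
push(25) -> [9, 3, 8, 4, 21, 25]
Final stack (bottom to top): [9, 3, 8, 4, 21, 25]


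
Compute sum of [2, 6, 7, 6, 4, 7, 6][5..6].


Prefix sums: [0, 2, 8, 15, 21, 25, 32, 38]
Sum[5..6] = prefix[7] - prefix[5] = 38 - 25 = 13


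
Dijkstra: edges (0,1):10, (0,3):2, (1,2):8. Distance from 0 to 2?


Dijkstra from 0:
Distances: {0: 0, 1: 10, 2: 18, 3: 2}
Shortest distance to 2 = 18, path = [0, 1, 2]


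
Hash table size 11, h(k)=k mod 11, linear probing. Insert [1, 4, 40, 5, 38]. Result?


Insertions: 1->slot 1; 4->slot 4; 40->slot 7; 5->slot 5; 38->slot 6
Table: [None, 1, None, None, 4, 5, 38, 40, None, None, None]


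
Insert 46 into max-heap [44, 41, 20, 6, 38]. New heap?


Append 46: [44, 41, 20, 6, 38, 46]
Bubble up: swap idx 5(46) with idx 2(20); swap idx 2(46) with idx 0(44)
Result: [46, 41, 44, 6, 38, 20]


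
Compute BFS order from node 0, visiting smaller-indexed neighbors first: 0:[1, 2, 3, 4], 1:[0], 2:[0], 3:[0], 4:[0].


BFS queue: start with [0]
Visit order: [0, 1, 2, 3, 4]


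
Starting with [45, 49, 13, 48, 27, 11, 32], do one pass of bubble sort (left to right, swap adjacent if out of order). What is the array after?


After one pass: [45, 13, 48, 27, 11, 32, 49]


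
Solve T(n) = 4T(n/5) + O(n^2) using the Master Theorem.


a=4, b=5, c=2. log_5(4)=0.861 < c=2. Case 3: O(n^c) = O(n^2)
Complexity: O(n^2)


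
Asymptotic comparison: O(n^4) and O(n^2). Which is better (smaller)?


quadratic grows slower than quartic
O(n^2) is asymptotically smaller; O(n^4) grows faster


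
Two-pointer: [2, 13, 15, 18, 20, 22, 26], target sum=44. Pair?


Two pointers: lo=0, hi=6
Found pair: (18, 26) summing to 44


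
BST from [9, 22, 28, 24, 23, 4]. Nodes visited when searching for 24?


BST root = 9
Search for 24: compare at each node
Path: [9, 22, 28, 24]


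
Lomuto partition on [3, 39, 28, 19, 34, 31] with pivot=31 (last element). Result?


Elements <= 31 go left of pivot.
Result: [3, 28, 19, 31, 34, 39], pivot at index 3


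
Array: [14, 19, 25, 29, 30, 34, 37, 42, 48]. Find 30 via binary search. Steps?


Search for 30:
[0,8] mid=4 arr[4]=30
Total: 1 comparisons


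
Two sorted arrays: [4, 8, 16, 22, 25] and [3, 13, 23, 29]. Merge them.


Compare heads, take smaller each step.
Merged: [3, 4, 8, 13, 16, 22, 23, 25, 29]


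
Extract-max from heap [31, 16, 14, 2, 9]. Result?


Max = 31
Replace root with last, heapify down
Resulting heap: [16, 9, 14, 2]


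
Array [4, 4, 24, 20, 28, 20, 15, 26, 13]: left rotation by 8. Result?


Left rotate by 8: [13, 4, 4, 24, 20, 28, 20, 15, 26]


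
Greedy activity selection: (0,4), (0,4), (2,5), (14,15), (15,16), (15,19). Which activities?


Greedy: pick earliest-ending, then skip overlaps.
Selected (3 activities): [(0, 4), (14, 15), (15, 16)]


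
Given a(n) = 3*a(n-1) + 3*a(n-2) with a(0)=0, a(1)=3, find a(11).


Build bottom-up:
...a(9)=105948, a(10)=401679, a(11)=3*401679+3*105948=1522881


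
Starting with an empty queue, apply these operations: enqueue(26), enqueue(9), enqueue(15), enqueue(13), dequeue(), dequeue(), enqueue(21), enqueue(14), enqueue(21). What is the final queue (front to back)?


enqueue(26) -> [26]
enqueue(9) -> [26, 9]
enqueue(15) -> [26, 9, 15]
enqueue(13) -> [26, 9, 15, 13]
dequeue() returns 26 -> [9, 15, 13]
dequeue() returns 9 -> [15, 13]
enqueue(21) -> [15, 13, 21]
enqueue(14) -> [15, 13, 21, 14]
enqueue(21) -> [15, 13, 21, 14, 21]
Final queue (front to back): [15, 13, 21, 14, 21]


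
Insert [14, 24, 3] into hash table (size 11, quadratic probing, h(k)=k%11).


Insertions: 14->slot 3; 24->slot 2; 3->slot 4
Table: [None, None, 24, 14, 3, None, None, None, None, None, None]


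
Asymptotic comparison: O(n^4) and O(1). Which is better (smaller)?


constant grows slower than quartic
O(1) is asymptotically smaller; O(n^4) grows faster


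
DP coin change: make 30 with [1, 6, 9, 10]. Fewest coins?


dp[0]=0; dp[i]=1+min(dp[i-c] for c in coins)
...dp[25]=3, dp[26]=3, dp[27]=3, dp[28]=3, dp[29]=3, dp[30]=3
Minimum coins for 30 = 3


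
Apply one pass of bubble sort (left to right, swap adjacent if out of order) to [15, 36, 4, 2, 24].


After one pass: [15, 4, 2, 24, 36]


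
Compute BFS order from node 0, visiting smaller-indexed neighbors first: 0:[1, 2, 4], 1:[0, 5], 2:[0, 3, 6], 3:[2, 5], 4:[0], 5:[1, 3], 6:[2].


BFS queue: start with [0]
Visit order: [0, 1, 2, 4, 5, 3, 6]


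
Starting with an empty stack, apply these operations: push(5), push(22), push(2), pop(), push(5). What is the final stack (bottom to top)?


push(5) -> [5]
push(22) -> [5, 22]
push(2) -> [5, 22, 2]
pop() returns 2 -> [5, 22]
push(5) -> [5, 22, 5]
Final stack (bottom to top): [5, 22, 5]


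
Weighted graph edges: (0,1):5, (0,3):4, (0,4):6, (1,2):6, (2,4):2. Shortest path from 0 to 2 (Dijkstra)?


Dijkstra from 0:
Distances: {0: 0, 1: 5, 2: 8, 3: 4, 4: 6}
Shortest distance to 2 = 8, path = [0, 4, 2]


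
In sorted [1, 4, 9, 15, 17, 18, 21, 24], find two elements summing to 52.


Two pointers: lo=0, hi=7
No pair sums to 52


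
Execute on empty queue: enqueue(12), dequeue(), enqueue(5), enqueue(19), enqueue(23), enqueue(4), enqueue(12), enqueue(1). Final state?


enqueue(12) -> [12]
dequeue() returns 12 -> []
enqueue(5) -> [5]
enqueue(19) -> [5, 19]
enqueue(23) -> [5, 19, 23]
enqueue(4) -> [5, 19, 23, 4]
enqueue(12) -> [5, 19, 23, 4, 12]
enqueue(1) -> [5, 19, 23, 4, 12, 1]
Final queue (front to back): [5, 19, 23, 4, 12, 1]


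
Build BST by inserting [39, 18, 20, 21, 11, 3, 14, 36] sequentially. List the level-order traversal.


Root = 39; build tree by BST insertion.
Level-Order traversal: [39, 18, 11, 20, 3, 14, 21, 36]


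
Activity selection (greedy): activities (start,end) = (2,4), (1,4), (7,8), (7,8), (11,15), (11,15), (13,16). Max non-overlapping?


Greedy: pick earliest-ending, then skip overlaps.
Selected (3 activities): [(2, 4), (7, 8), (11, 15)]


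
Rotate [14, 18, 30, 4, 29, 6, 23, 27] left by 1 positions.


Left rotate by 1: [18, 30, 4, 29, 6, 23, 27, 14]


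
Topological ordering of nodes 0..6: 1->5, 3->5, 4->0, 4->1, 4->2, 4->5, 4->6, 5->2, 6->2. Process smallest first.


Kahn's algorithm, process smallest node first
Order: [3, 4, 0, 1, 5, 6, 2]


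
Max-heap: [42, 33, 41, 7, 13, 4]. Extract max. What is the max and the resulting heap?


Max = 42
Replace root with last, heapify down
Resulting heap: [41, 33, 4, 7, 13]


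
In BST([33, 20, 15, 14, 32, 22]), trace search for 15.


BST root = 33
Search for 15: compare at each node
Path: [33, 20, 15]


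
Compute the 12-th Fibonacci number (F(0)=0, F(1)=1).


F(n)=F(n-1)+F(n-2)
...F(10)=55, F(11)=89, F(12)=144


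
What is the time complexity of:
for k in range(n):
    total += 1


Per nesting level: O(n) = O(n)
Complexity: O(n)


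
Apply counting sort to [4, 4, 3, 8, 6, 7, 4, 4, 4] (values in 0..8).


Count array: [0, 0, 0, 1, 5, 0, 1, 1, 1]
Reconstruct: [3, 4, 4, 4, 4, 4, 6, 7, 8]


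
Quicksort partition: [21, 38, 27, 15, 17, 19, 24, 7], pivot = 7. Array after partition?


Elements <= 7 go left of pivot.
Result: [7, 38, 27, 15, 17, 19, 24, 21], pivot at index 0


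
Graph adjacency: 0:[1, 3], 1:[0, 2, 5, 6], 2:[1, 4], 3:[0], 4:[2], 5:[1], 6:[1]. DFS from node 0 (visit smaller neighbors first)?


DFS stack-based: start with [0]
Visit order: [0, 1, 2, 4, 5, 6, 3]


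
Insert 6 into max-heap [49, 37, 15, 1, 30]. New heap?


Append 6: [49, 37, 15, 1, 30, 6]
Bubble up: no swaps needed
Result: [49, 37, 15, 1, 30, 6]


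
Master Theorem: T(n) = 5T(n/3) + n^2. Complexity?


a=5, b=3, c=2. log_3(5)=1.465 < c=2. Case 3: O(n^c) = O(n^2)
Complexity: O(n^2)


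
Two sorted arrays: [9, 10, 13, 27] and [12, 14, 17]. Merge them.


Compare heads, take smaller each step.
Merged: [9, 10, 12, 13, 14, 17, 27]


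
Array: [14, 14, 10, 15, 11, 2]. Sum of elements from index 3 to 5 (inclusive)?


Prefix sums: [0, 14, 28, 38, 53, 64, 66]
Sum[3..5] = prefix[6] - prefix[3] = 66 - 38 = 28


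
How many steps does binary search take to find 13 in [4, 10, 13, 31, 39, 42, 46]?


Search for 13:
[0,6] mid=3 arr[3]=31
[0,2] mid=1 arr[1]=10
[2,2] mid=2 arr[2]=13
Total: 3 comparisons


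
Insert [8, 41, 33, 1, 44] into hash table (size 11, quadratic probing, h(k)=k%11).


Insertions: 8->slot 8; 41->slot 9; 33->slot 0; 1->slot 1; 44->slot 4
Table: [33, 1, None, None, 44, None, None, None, 8, 41, None]


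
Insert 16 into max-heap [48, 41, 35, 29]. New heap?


Append 16: [48, 41, 35, 29, 16]
Bubble up: no swaps needed
Result: [48, 41, 35, 29, 16]


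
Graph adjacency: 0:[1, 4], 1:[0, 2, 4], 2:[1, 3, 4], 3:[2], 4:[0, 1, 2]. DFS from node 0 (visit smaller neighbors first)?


DFS stack-based: start with [0]
Visit order: [0, 1, 2, 3, 4]


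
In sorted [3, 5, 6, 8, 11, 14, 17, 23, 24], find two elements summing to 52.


Two pointers: lo=0, hi=8
No pair sums to 52


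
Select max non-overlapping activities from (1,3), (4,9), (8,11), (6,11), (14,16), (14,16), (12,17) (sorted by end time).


Greedy: pick earliest-ending, then skip overlaps.
Selected (3 activities): [(1, 3), (4, 9), (14, 16)]


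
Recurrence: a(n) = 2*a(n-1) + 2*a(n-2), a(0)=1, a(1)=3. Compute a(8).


Build bottom-up:
...a(6)=448, a(7)=1224, a(8)=2*1224+2*448=3344


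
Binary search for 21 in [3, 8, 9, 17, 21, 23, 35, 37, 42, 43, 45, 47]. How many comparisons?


Search for 21:
[0,11] mid=5 arr[5]=23
[0,4] mid=2 arr[2]=9
[3,4] mid=3 arr[3]=17
[4,4] mid=4 arr[4]=21
Total: 4 comparisons


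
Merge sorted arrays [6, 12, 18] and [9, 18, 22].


Compare heads, take smaller each step.
Merged: [6, 9, 12, 18, 18, 22]


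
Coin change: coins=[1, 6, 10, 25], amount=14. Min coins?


dp[0]=0; dp[i]=1+min(dp[i-c] for c in coins)
...dp[9]=4, dp[10]=1, dp[11]=2, dp[12]=2, dp[13]=3, dp[14]=4
Minimum coins for 14 = 4


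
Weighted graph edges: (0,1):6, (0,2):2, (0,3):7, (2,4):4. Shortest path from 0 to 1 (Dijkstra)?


Dijkstra from 0:
Distances: {0: 0, 1: 6, 2: 2, 3: 7, 4: 6}
Shortest distance to 1 = 6, path = [0, 1]


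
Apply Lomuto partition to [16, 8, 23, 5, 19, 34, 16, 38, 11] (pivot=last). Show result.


Elements <= 11 go left of pivot.
Result: [8, 5, 11, 16, 19, 34, 16, 38, 23], pivot at index 2


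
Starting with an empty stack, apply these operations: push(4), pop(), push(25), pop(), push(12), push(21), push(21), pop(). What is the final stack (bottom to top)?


push(4) -> [4]
pop() returns 4 -> []
push(25) -> [25]
pop() returns 25 -> []
push(12) -> [12]
push(21) -> [12, 21]
push(21) -> [12, 21, 21]
pop() returns 21 -> [12, 21]
Final stack (bottom to top): [12, 21]


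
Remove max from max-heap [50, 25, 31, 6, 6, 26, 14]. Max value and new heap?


Max = 50
Replace root with last, heapify down
Resulting heap: [31, 25, 26, 6, 6, 14]


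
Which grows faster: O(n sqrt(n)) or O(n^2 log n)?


n^1.5 grows slower than n^2 log n
O(n sqrt(n)) is asymptotically smaller; O(n^2 log n) grows faster


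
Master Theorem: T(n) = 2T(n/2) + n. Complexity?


a=2, b=2, c=1. log_2(2)=1 = c=1. Case 2: O(n^c log n) = O(n log n)
Complexity: O(n log n)


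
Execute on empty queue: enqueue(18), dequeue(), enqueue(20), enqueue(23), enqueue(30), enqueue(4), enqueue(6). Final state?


enqueue(18) -> [18]
dequeue() returns 18 -> []
enqueue(20) -> [20]
enqueue(23) -> [20, 23]
enqueue(30) -> [20, 23, 30]
enqueue(4) -> [20, 23, 30, 4]
enqueue(6) -> [20, 23, 30, 4, 6]
Final queue (front to back): [20, 23, 30, 4, 6]


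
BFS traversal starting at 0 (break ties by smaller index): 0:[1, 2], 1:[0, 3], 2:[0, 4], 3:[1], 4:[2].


BFS queue: start with [0]
Visit order: [0, 1, 2, 3, 4]


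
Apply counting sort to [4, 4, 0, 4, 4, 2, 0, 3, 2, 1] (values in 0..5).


Count array: [2, 1, 2, 1, 4, 0]
Reconstruct: [0, 0, 1, 2, 2, 3, 4, 4, 4, 4]


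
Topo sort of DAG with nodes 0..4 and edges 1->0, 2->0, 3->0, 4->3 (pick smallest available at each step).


Kahn's algorithm, process smallest node first
Order: [1, 2, 4, 3, 0]


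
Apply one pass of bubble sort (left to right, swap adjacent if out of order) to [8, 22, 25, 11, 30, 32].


After one pass: [8, 22, 11, 25, 30, 32]


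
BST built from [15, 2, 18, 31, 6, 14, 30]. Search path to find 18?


BST root = 15
Search for 18: compare at each node
Path: [15, 18]


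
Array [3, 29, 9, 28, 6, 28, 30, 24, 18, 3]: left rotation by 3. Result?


Left rotate by 3: [28, 6, 28, 30, 24, 18, 3, 3, 29, 9]


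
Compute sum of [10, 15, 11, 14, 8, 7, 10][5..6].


Prefix sums: [0, 10, 25, 36, 50, 58, 65, 75]
Sum[5..6] = prefix[7] - prefix[5] = 75 - 58 = 17


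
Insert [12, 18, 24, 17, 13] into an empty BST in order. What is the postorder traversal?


Root = 12; build tree by BST insertion.
Postorder traversal: [13, 17, 24, 18, 12]


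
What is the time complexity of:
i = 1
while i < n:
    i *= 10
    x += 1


Per nesting level: O(log n) = O(log n)
Complexity: O(log n)


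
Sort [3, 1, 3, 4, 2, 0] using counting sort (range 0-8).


Count array: [1, 1, 1, 2, 1, 0, 0, 0, 0]
Reconstruct: [0, 1, 2, 3, 3, 4]


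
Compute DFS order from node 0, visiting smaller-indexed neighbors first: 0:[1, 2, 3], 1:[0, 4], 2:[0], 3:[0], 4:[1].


DFS stack-based: start with [0]
Visit order: [0, 1, 4, 2, 3]


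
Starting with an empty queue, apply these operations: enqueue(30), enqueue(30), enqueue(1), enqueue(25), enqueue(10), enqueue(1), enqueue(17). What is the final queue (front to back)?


enqueue(30) -> [30]
enqueue(30) -> [30, 30]
enqueue(1) -> [30, 30, 1]
enqueue(25) -> [30, 30, 1, 25]
enqueue(10) -> [30, 30, 1, 25, 10]
enqueue(1) -> [30, 30, 1, 25, 10, 1]
enqueue(17) -> [30, 30, 1, 25, 10, 1, 17]
Final queue (front to back): [30, 30, 1, 25, 10, 1, 17]


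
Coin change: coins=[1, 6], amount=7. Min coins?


dp[0]=0; dp[i]=1+min(dp[i-c] for c in coins)
...dp[2]=2, dp[3]=3, dp[4]=4, dp[5]=5, dp[6]=1, dp[7]=2
Minimum coins for 7 = 2


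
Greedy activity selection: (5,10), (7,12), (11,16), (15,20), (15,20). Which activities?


Greedy: pick earliest-ending, then skip overlaps.
Selected (2 activities): [(5, 10), (11, 16)]


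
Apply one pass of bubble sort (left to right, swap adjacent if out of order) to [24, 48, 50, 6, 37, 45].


After one pass: [24, 48, 6, 37, 45, 50]


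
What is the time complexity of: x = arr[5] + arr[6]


Analysis: constant-time operation, no loop
Complexity: O(1)


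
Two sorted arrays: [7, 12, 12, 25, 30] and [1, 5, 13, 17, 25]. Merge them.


Compare heads, take smaller each step.
Merged: [1, 5, 7, 12, 12, 13, 17, 25, 25, 30]


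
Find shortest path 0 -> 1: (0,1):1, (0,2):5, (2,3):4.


Dijkstra from 0:
Distances: {0: 0, 1: 1, 2: 5, 3: 9}
Shortest distance to 1 = 1, path = [0, 1]


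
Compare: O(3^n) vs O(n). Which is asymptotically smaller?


linear grows slower than exponential (base 3)
O(n) is asymptotically smaller; O(3^n) grows faster


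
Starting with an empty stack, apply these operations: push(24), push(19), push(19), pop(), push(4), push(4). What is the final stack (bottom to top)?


push(24) -> [24]
push(19) -> [24, 19]
push(19) -> [24, 19, 19]
pop() returns 19 -> [24, 19]
push(4) -> [24, 19, 4]
push(4) -> [24, 19, 4, 4]
Final stack (bottom to top): [24, 19, 4, 4]


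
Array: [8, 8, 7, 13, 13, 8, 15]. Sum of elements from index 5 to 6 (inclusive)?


Prefix sums: [0, 8, 16, 23, 36, 49, 57, 72]
Sum[5..6] = prefix[7] - prefix[5] = 72 - 49 = 23


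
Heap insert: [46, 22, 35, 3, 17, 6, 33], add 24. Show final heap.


Append 24: [46, 22, 35, 3, 17, 6, 33, 24]
Bubble up: swap idx 7(24) with idx 3(3); swap idx 3(24) with idx 1(22)
Result: [46, 24, 35, 22, 17, 6, 33, 3]


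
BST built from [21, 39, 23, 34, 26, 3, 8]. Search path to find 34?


BST root = 21
Search for 34: compare at each node
Path: [21, 39, 23, 34]


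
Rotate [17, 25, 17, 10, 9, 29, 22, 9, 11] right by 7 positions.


Right rotate by 7: [17, 10, 9, 29, 22, 9, 11, 17, 25]


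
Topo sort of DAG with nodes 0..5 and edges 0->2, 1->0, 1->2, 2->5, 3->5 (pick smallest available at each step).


Kahn's algorithm, process smallest node first
Order: [1, 0, 2, 3, 4, 5]


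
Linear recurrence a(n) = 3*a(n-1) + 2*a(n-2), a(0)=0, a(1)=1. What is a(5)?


Build bottom-up:
...a(3)=11, a(4)=39, a(5)=3*39+2*11=139


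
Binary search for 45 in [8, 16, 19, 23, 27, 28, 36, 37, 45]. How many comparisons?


Search for 45:
[0,8] mid=4 arr[4]=27
[5,8] mid=6 arr[6]=36
[7,8] mid=7 arr[7]=37
[8,8] mid=8 arr[8]=45
Total: 4 comparisons


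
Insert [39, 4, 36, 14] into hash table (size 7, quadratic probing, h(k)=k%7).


Insertions: 39->slot 4; 4->slot 5; 36->slot 1; 14->slot 0
Table: [14, 36, None, None, 39, 4, None]


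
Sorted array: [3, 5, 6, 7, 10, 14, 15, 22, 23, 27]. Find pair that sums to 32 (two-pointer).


Two pointers: lo=0, hi=9
Found pair: (5, 27) summing to 32


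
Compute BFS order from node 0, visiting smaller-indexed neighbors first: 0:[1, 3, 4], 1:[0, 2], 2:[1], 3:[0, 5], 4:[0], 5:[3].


BFS queue: start with [0]
Visit order: [0, 1, 3, 4, 2, 5]


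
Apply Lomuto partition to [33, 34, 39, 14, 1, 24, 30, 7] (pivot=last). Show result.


Elements <= 7 go left of pivot.
Result: [1, 7, 39, 14, 33, 24, 30, 34], pivot at index 1


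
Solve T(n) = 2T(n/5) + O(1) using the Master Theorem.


a=2, b=5, c=0. log_5(2)=0.431 > c=0. Case 1: O(n^log_b(a)) = O(n^0.431)
Complexity: O(n^0.431)


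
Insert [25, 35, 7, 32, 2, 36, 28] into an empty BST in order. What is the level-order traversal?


Root = 25; build tree by BST insertion.
Level-Order traversal: [25, 7, 35, 2, 32, 36, 28]


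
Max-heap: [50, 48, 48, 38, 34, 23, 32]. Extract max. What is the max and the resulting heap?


Max = 50
Replace root with last, heapify down
Resulting heap: [48, 38, 48, 32, 34, 23]


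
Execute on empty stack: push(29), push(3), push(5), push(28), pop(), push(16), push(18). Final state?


push(29) -> [29]
push(3) -> [29, 3]
push(5) -> [29, 3, 5]
push(28) -> [29, 3, 5, 28]
pop() returns 28 -> [29, 3, 5]
push(16) -> [29, 3, 5, 16]
push(18) -> [29, 3, 5, 16, 18]
Final stack (bottom to top): [29, 3, 5, 16, 18]


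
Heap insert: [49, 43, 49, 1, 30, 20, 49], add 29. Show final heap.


Append 29: [49, 43, 49, 1, 30, 20, 49, 29]
Bubble up: swap idx 7(29) with idx 3(1)
Result: [49, 43, 49, 29, 30, 20, 49, 1]


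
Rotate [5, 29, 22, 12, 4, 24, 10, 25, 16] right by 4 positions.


Right rotate by 4: [24, 10, 25, 16, 5, 29, 22, 12, 4]


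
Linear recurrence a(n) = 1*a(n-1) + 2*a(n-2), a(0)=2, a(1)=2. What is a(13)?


Build bottom-up:
...a(11)=2730, a(12)=5462, a(13)=1*5462+2*2730=10922


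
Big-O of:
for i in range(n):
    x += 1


Per nesting level: O(n) = O(n)
Complexity: O(n)


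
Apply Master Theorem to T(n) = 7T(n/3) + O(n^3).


a=7, b=3, c=3. log_3(7)=1.771 < c=3. Case 3: O(n^c) = O(n^3)
Complexity: O(n^3)


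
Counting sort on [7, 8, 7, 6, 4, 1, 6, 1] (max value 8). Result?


Count array: [0, 2, 0, 0, 1, 0, 2, 2, 1]
Reconstruct: [1, 1, 4, 6, 6, 7, 7, 8]


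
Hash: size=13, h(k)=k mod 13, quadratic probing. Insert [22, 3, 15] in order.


Insertions: 22->slot 9; 3->slot 3; 15->slot 2
Table: [None, None, 15, 3, None, None, None, None, None, 22, None, None, None]


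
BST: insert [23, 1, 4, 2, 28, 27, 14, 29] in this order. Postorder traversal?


Root = 23; build tree by BST insertion.
Postorder traversal: [2, 14, 4, 1, 27, 29, 28, 23]


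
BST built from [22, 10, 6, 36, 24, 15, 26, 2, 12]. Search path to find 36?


BST root = 22
Search for 36: compare at each node
Path: [22, 36]


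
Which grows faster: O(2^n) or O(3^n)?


exponential grows slower than exponential (base 3)
O(2^n) is asymptotically smaller; O(3^n) grows faster


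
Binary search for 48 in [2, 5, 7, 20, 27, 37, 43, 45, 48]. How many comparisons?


Search for 48:
[0,8] mid=4 arr[4]=27
[5,8] mid=6 arr[6]=43
[7,8] mid=7 arr[7]=45
[8,8] mid=8 arr[8]=48
Total: 4 comparisons


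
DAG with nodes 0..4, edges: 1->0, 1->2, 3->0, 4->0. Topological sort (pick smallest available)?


Kahn's algorithm, process smallest node first
Order: [1, 2, 3, 4, 0]


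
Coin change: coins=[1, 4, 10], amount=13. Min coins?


dp[0]=0; dp[i]=1+min(dp[i-c] for c in coins)
...dp[8]=2, dp[9]=3, dp[10]=1, dp[11]=2, dp[12]=3, dp[13]=4
Minimum coins for 13 = 4


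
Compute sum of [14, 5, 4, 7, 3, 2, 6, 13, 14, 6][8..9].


Prefix sums: [0, 14, 19, 23, 30, 33, 35, 41, 54, 68, 74]
Sum[8..9] = prefix[10] - prefix[8] = 74 - 54 = 20


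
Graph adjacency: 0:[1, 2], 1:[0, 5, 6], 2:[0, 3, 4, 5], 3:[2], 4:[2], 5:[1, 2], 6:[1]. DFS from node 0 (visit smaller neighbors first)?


DFS stack-based: start with [0]
Visit order: [0, 1, 5, 2, 3, 4, 6]


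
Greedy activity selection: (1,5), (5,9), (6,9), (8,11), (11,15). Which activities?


Greedy: pick earliest-ending, then skip overlaps.
Selected (3 activities): [(1, 5), (5, 9), (11, 15)]


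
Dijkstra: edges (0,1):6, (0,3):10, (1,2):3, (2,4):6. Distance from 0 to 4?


Dijkstra from 0:
Distances: {0: 0, 1: 6, 2: 9, 3: 10, 4: 15}
Shortest distance to 4 = 15, path = [0, 1, 2, 4]


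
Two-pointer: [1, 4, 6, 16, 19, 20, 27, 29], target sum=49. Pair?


Two pointers: lo=0, hi=7
Found pair: (20, 29) summing to 49


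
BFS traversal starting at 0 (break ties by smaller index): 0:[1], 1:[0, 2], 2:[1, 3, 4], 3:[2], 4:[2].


BFS queue: start with [0]
Visit order: [0, 1, 2, 3, 4]


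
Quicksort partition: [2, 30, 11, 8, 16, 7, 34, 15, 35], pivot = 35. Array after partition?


Elements <= 35 go left of pivot.
Result: [2, 30, 11, 8, 16, 7, 34, 15, 35], pivot at index 8


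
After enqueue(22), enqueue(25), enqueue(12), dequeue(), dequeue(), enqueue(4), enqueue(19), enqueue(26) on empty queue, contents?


enqueue(22) -> [22]
enqueue(25) -> [22, 25]
enqueue(12) -> [22, 25, 12]
dequeue() returns 22 -> [25, 12]
dequeue() returns 25 -> [12]
enqueue(4) -> [12, 4]
enqueue(19) -> [12, 4, 19]
enqueue(26) -> [12, 4, 19, 26]
Final queue (front to back): [12, 4, 19, 26]


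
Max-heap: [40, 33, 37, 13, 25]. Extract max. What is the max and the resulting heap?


Max = 40
Replace root with last, heapify down
Resulting heap: [37, 33, 25, 13]


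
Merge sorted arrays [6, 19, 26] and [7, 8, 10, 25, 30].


Compare heads, take smaller each step.
Merged: [6, 7, 8, 10, 19, 25, 26, 30]


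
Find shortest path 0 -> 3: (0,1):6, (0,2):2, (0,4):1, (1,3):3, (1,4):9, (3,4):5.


Dijkstra from 0:
Distances: {0: 0, 1: 6, 2: 2, 3: 6, 4: 1}
Shortest distance to 3 = 6, path = [0, 4, 3]


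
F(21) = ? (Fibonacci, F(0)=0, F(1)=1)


F(n)=F(n-1)+F(n-2)
...F(19)=4181, F(20)=6765, F(21)=10946


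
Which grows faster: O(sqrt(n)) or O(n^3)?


sublinear grows slower than cubic
O(sqrt(n)) is asymptotically smaller; O(n^3) grows faster


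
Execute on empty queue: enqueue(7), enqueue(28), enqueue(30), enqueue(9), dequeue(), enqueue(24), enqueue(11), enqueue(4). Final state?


enqueue(7) -> [7]
enqueue(28) -> [7, 28]
enqueue(30) -> [7, 28, 30]
enqueue(9) -> [7, 28, 30, 9]
dequeue() returns 7 -> [28, 30, 9]
enqueue(24) -> [28, 30, 9, 24]
enqueue(11) -> [28, 30, 9, 24, 11]
enqueue(4) -> [28, 30, 9, 24, 11, 4]
Final queue (front to back): [28, 30, 9, 24, 11, 4]


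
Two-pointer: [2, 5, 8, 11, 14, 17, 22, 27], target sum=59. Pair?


Two pointers: lo=0, hi=7
No pair sums to 59


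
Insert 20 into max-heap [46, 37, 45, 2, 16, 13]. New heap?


Append 20: [46, 37, 45, 2, 16, 13, 20]
Bubble up: no swaps needed
Result: [46, 37, 45, 2, 16, 13, 20]


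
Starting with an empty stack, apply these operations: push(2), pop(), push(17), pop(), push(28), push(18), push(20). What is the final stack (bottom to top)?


push(2) -> [2]
pop() returns 2 -> []
push(17) -> [17]
pop() returns 17 -> []
push(28) -> [28]
push(18) -> [28, 18]
push(20) -> [28, 18, 20]
Final stack (bottom to top): [28, 18, 20]


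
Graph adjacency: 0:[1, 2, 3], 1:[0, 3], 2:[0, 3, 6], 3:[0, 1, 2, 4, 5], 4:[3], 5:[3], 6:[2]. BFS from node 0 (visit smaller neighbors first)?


BFS queue: start with [0]
Visit order: [0, 1, 2, 3, 6, 4, 5]


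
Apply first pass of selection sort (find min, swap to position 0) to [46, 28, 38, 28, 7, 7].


After one pass: [7, 28, 38, 28, 46, 7]


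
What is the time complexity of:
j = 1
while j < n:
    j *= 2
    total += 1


Per nesting level: O(log n) = O(log n)
Complexity: O(log n)


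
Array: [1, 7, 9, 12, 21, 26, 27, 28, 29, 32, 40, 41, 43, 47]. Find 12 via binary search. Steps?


Search for 12:
[0,13] mid=6 arr[6]=27
[0,5] mid=2 arr[2]=9
[3,5] mid=4 arr[4]=21
[3,3] mid=3 arr[3]=12
Total: 4 comparisons


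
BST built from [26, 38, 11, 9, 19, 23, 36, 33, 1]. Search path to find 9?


BST root = 26
Search for 9: compare at each node
Path: [26, 11, 9]


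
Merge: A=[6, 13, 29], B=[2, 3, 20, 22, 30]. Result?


Compare heads, take smaller each step.
Merged: [2, 3, 6, 13, 20, 22, 29, 30]


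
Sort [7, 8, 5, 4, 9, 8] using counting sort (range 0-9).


Count array: [0, 0, 0, 0, 1, 1, 0, 1, 2, 1]
Reconstruct: [4, 5, 7, 8, 8, 9]


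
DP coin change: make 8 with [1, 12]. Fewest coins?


dp[0]=0; dp[i]=1+min(dp[i-c] for c in coins)
...dp[3]=3, dp[4]=4, dp[5]=5, dp[6]=6, dp[7]=7, dp[8]=8
Minimum coins for 8 = 8


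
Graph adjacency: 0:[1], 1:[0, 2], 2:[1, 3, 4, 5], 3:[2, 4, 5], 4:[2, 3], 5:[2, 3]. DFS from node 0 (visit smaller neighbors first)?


DFS stack-based: start with [0]
Visit order: [0, 1, 2, 3, 4, 5]


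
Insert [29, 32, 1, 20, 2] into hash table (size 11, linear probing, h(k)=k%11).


Insertions: 29->slot 7; 32->slot 10; 1->slot 1; 20->slot 9; 2->slot 2
Table: [None, 1, 2, None, None, None, None, 29, None, 20, 32]


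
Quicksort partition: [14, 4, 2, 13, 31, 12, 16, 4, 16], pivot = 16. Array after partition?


Elements <= 16 go left of pivot.
Result: [14, 4, 2, 13, 12, 16, 4, 16, 31], pivot at index 7


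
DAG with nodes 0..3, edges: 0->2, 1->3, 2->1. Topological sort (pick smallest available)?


Kahn's algorithm, process smallest node first
Order: [0, 2, 1, 3]


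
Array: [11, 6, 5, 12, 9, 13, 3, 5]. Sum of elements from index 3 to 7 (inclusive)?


Prefix sums: [0, 11, 17, 22, 34, 43, 56, 59, 64]
Sum[3..7] = prefix[8] - prefix[3] = 64 - 22 = 42


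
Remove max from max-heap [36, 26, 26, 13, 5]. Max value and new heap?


Max = 36
Replace root with last, heapify down
Resulting heap: [26, 13, 26, 5]


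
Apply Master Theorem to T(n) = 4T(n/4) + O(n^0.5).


a=4, b=4, c=0.5. log_4(4)=1 > c=0.5. Case 1: O(n^log_b(a)) = O(n)
Complexity: O(n)


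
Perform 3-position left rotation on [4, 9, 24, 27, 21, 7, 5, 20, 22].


Left rotate by 3: [27, 21, 7, 5, 20, 22, 4, 9, 24]


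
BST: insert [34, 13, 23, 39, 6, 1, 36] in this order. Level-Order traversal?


Root = 34; build tree by BST insertion.
Level-Order traversal: [34, 13, 39, 6, 23, 36, 1]


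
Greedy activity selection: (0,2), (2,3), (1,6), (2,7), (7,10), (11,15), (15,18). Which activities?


Greedy: pick earliest-ending, then skip overlaps.
Selected (5 activities): [(0, 2), (2, 3), (7, 10), (11, 15), (15, 18)]


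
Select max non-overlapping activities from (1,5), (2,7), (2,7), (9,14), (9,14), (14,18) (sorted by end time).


Greedy: pick earliest-ending, then skip overlaps.
Selected (3 activities): [(1, 5), (9, 14), (14, 18)]


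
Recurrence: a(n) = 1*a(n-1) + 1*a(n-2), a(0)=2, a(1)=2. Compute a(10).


Build bottom-up:
...a(8)=68, a(9)=110, a(10)=1*110+1*68=178


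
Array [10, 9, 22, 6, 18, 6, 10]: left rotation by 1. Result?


Left rotate by 1: [9, 22, 6, 18, 6, 10, 10]


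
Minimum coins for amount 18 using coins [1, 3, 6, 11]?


dp[0]=0; dp[i]=1+min(dp[i-c] for c in coins)
...dp[13]=3, dp[14]=2, dp[15]=3, dp[16]=4, dp[17]=2, dp[18]=3
Minimum coins for 18 = 3


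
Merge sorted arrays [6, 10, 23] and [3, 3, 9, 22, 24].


Compare heads, take smaller each step.
Merged: [3, 3, 6, 9, 10, 22, 23, 24]


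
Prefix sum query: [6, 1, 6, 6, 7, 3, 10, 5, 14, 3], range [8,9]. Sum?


Prefix sums: [0, 6, 7, 13, 19, 26, 29, 39, 44, 58, 61]
Sum[8..9] = prefix[10] - prefix[8] = 61 - 44 = 17


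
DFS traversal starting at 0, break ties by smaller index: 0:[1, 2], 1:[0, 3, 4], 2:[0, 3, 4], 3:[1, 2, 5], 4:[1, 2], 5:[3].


DFS stack-based: start with [0]
Visit order: [0, 1, 3, 2, 4, 5]


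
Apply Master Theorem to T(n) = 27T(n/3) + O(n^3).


a=27, b=3, c=3. log_3(27)=3 = c=3. Case 2: O(n^c log n) = O(n^3 log n)
Complexity: O(n^3 log n)


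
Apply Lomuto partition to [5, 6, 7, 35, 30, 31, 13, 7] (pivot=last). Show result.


Elements <= 7 go left of pivot.
Result: [5, 6, 7, 7, 30, 31, 13, 35], pivot at index 3


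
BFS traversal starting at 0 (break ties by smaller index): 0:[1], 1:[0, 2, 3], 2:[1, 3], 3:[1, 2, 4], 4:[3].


BFS queue: start with [0]
Visit order: [0, 1, 2, 3, 4]


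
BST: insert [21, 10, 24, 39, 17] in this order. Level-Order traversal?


Root = 21; build tree by BST insertion.
Level-Order traversal: [21, 10, 24, 17, 39]


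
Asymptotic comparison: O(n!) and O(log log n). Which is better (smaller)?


double-logarithmic grows slower than factorial
O(log log n) is asymptotically smaller; O(n!) grows faster


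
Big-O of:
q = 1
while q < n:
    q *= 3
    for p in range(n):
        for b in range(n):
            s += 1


Per nesting level: O(log n) * O(n) * O(n) = O(n^2 log n)
Complexity: O(n^2 log n)


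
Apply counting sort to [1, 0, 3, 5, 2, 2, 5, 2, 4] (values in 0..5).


Count array: [1, 1, 3, 1, 1, 2]
Reconstruct: [0, 1, 2, 2, 2, 3, 4, 5, 5]


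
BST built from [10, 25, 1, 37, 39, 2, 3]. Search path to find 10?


BST root = 10
Search for 10: compare at each node
Path: [10]
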